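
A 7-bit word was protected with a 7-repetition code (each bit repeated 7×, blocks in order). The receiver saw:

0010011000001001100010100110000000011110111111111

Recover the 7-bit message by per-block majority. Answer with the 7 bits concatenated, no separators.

0000011

Block 1 (0010011): 3 ones → 0
Block 2 (0000010): 1 one → 0
Block 3 (0110001): 3 ones → 0
Block 4 (0100110): 3 ones → 0
Block 5 (0000000): 0 ones → 0
Block 6 (1111011): 6 ones → 1
Block 7 (1111111): 7 ones → 1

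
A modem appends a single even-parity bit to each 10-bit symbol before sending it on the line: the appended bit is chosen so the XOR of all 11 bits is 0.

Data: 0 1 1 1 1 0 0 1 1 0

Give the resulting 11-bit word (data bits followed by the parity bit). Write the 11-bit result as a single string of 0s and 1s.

XOR of the 10 data bits: 0⊕1⊕1⊕1⊕1⊕0⊕0⊕1⊕1⊕0 = 0
Parity bit = 0 (so all 11 bits XOR to 0).

01111001100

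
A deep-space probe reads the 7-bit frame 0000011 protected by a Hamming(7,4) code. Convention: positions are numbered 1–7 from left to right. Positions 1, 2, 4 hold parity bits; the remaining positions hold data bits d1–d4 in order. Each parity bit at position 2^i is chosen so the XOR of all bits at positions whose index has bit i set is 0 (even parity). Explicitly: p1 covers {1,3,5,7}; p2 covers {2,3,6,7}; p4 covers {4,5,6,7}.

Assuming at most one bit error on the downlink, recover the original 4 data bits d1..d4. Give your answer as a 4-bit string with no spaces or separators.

s1 (pos 1,3,5,7): 0⊕0⊕0⊕1 = 1
s2 (pos 2,3,6,7): 0⊕0⊕1⊕1 = 0
s4 (pos 4,5,6,7): 0⊕0⊕1⊕1 = 0
Syndrome s4…s1 = 001 → error at position 1.
Flip position 1: 0000011 → 1000011
Read data bits from positions 3,5,6,7: 0011

0011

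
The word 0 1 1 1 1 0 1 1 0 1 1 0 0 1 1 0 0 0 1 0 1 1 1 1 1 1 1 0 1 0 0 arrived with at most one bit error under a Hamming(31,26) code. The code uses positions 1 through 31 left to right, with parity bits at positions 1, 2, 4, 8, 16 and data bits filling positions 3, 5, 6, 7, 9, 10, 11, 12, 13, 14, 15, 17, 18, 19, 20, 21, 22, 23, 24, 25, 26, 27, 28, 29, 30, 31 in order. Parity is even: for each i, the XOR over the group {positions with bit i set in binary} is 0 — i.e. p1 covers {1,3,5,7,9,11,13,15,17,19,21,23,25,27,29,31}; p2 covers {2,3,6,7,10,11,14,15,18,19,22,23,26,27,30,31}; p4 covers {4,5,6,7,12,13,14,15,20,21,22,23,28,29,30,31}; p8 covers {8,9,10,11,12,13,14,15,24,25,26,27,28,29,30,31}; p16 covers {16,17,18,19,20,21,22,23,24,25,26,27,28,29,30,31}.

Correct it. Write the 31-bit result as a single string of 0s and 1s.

s1 (pos 1,3,5,7,9,11,13,15,17,19,21,23,25,27,29,31): 0⊕1⊕1⊕1⊕0⊕1⊕0⊕1⊕0⊕1⊕1⊕1⊕1⊕1⊕1⊕0 = 1
s2 (pos 2,3,6,7,10,11,14,15,18,19,22,23,26,27,30,31): 1⊕1⊕0⊕1⊕1⊕1⊕1⊕1⊕0⊕1⊕1⊕1⊕1⊕1⊕0⊕0 = 0
s4 (pos 4,5,6,7,12,13,14,15,20,21,22,23,28,29,30,31): 1⊕1⊕0⊕1⊕0⊕0⊕1⊕1⊕0⊕1⊕1⊕1⊕0⊕1⊕0⊕0 = 1
s8 (pos 8,9,10,11,12,13,14,15,24,25,26,27,28,29,30,31): 1⊕0⊕1⊕1⊕0⊕0⊕1⊕1⊕1⊕1⊕1⊕1⊕0⊕1⊕0⊕0 = 0
s16 (pos 16,17,18,19,20,21,22,23,24,25,26,27,28,29,30,31): 0⊕0⊕0⊕1⊕0⊕1⊕1⊕1⊕1⊕1⊕1⊕1⊕0⊕1⊕0⊕0 = 1
Syndrome s16…s1 = 10101 → error at position 21.
Flip position 21: 0111101101100110001011111110100 → 0111101101100110001001111110100

0111101101100110001001111110100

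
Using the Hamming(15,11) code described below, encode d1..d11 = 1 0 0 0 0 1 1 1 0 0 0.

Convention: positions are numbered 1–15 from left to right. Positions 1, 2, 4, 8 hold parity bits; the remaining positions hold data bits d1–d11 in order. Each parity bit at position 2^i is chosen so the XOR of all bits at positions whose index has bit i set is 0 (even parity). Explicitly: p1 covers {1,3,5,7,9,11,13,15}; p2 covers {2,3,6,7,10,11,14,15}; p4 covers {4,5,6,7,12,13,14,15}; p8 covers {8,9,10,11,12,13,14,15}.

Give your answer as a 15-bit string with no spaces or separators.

Place data at non-parity positions: p1 p2 1 p4 0 0 0 p8 0 1 1 1 0 0 0
p1 (pos 1,3,5,7,9,11,13,15): XOR of data positions = 1⊕0⊕0⊕0⊕1⊕0⊕0 = 0
p2 (pos 2,3,6,7,10,11,14,15): XOR of data positions = 1⊕0⊕0⊕1⊕1⊕0⊕0 = 1
p4 (pos 4,5,6,7,12,13,14,15): XOR of data positions = 0⊕0⊕0⊕1⊕0⊕0⊕0 = 1
p8 (pos 8,9,10,11,12,13,14,15): XOR of data positions = 0⊕1⊕1⊕1⊕0⊕0⊕0 = 1
Codeword: 011100010111000

011100010111000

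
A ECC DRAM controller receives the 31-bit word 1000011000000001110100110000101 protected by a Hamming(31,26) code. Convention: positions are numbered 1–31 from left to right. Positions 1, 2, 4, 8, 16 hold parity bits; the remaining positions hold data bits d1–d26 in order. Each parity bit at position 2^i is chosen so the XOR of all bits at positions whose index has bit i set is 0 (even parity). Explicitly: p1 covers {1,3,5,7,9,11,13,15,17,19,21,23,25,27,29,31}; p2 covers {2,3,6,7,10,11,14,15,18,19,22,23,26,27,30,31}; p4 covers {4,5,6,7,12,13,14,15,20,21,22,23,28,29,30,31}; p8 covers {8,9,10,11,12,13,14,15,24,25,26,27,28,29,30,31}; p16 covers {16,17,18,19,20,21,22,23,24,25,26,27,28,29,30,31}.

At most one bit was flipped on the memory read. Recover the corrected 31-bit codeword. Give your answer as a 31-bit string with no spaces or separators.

s1 (pos 1,3,5,7,9,11,13,15,17,19,21,23,25,27,29,31): 1⊕0⊕0⊕1⊕0⊕0⊕0⊕0⊕1⊕0⊕0⊕1⊕0⊕0⊕1⊕1 = 0
s2 (pos 2,3,6,7,10,11,14,15,18,19,22,23,26,27,30,31): 0⊕0⊕1⊕1⊕0⊕0⊕0⊕0⊕1⊕0⊕0⊕1⊕0⊕0⊕0⊕1 = 1
s4 (pos 4,5,6,7,12,13,14,15,20,21,22,23,28,29,30,31): 0⊕0⊕1⊕1⊕0⊕0⊕0⊕0⊕1⊕0⊕0⊕1⊕0⊕1⊕0⊕1 = 0
s8 (pos 8,9,10,11,12,13,14,15,24,25,26,27,28,29,30,31): 0⊕0⊕0⊕0⊕0⊕0⊕0⊕0⊕1⊕0⊕0⊕0⊕0⊕1⊕0⊕1 = 1
s16 (pos 16,17,18,19,20,21,22,23,24,25,26,27,28,29,30,31): 1⊕1⊕1⊕0⊕1⊕0⊕0⊕1⊕1⊕0⊕0⊕0⊕0⊕1⊕0⊕1 = 0
Syndrome s16…s1 = 01010 → error at position 10.
Flip position 10: 1000011000000001110100110000101 → 1000011001000001110100110000101

1000011001000001110100110000101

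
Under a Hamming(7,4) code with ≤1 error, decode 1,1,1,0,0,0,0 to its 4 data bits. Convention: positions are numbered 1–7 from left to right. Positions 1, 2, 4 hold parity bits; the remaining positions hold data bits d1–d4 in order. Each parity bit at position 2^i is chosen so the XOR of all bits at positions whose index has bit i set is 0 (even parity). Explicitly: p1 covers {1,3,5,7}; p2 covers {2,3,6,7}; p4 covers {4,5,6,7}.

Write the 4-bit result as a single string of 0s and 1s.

s1 (pos 1,3,5,7): 1⊕1⊕0⊕0 = 0
s2 (pos 2,3,6,7): 1⊕1⊕0⊕0 = 0
s4 (pos 4,5,6,7): 0⊕0⊕0⊕0 = 0
Syndrome s4…s1 = 000 → no error.
Read data bits from positions 3,5,6,7: 1000

1000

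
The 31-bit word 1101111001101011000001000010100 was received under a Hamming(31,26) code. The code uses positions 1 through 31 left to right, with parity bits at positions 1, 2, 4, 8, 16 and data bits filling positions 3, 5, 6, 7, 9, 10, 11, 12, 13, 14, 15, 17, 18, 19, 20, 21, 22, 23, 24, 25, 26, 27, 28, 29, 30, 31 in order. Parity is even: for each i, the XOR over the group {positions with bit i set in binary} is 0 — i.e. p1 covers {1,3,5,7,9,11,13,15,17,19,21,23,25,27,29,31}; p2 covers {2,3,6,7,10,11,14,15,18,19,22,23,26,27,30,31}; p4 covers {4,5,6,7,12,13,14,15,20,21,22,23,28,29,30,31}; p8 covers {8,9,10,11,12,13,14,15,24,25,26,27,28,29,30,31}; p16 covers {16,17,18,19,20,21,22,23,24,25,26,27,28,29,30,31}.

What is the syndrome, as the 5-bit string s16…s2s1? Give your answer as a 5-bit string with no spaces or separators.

00000

s1 (pos 1,3,5,7,9,11,13,15,17,19,21,23,25,27,29,31): 1⊕0⊕1⊕1⊕0⊕1⊕1⊕1⊕0⊕0⊕0⊕0⊕0⊕1⊕1⊕0 = 0
s2 (pos 2,3,6,7,10,11,14,15,18,19,22,23,26,27,30,31): 1⊕0⊕1⊕1⊕1⊕1⊕0⊕1⊕0⊕0⊕1⊕0⊕0⊕1⊕0⊕0 = 0
s4 (pos 4,5,6,7,12,13,14,15,20,21,22,23,28,29,30,31): 1⊕1⊕1⊕1⊕0⊕1⊕0⊕1⊕0⊕0⊕1⊕0⊕0⊕1⊕0⊕0 = 0
s8 (pos 8,9,10,11,12,13,14,15,24,25,26,27,28,29,30,31): 0⊕0⊕1⊕1⊕0⊕1⊕0⊕1⊕0⊕0⊕0⊕1⊕0⊕1⊕0⊕0 = 0
s16 (pos 16,17,18,19,20,21,22,23,24,25,26,27,28,29,30,31): 1⊕0⊕0⊕0⊕0⊕0⊕1⊕0⊕0⊕0⊕0⊕1⊕0⊕1⊕0⊕0 = 0
Syndrome s16…s1 = 00000 → no error.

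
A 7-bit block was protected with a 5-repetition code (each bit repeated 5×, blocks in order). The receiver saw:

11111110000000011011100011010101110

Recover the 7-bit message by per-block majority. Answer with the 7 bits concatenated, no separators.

Block 1 (11111): 5 ones → 1
Block 2 (11000): 2 ones → 0
Block 3 (00000): 0 ones → 0
Block 4 (11011): 4 ones → 1
Block 5 (10001): 2 ones → 0
Block 6 (10101): 3 ones → 1
Block 7 (01110): 3 ones → 1

1001011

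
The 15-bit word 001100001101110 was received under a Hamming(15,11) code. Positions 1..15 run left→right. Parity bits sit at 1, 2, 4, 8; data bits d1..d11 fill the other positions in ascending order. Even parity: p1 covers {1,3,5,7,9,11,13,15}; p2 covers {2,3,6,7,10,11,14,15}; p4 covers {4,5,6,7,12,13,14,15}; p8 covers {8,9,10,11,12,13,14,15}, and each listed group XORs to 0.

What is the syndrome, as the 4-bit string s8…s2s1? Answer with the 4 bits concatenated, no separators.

1011

s1 (pos 1,3,5,7,9,11,13,15): 0⊕1⊕0⊕0⊕1⊕0⊕1⊕0 = 1
s2 (pos 2,3,6,7,10,11,14,15): 0⊕1⊕0⊕0⊕1⊕0⊕1⊕0 = 1
s4 (pos 4,5,6,7,12,13,14,15): 1⊕0⊕0⊕0⊕1⊕1⊕1⊕0 = 0
s8 (pos 8,9,10,11,12,13,14,15): 0⊕1⊕1⊕0⊕1⊕1⊕1⊕0 = 1
Syndrome s8…s1 = 1011 → error at position 11.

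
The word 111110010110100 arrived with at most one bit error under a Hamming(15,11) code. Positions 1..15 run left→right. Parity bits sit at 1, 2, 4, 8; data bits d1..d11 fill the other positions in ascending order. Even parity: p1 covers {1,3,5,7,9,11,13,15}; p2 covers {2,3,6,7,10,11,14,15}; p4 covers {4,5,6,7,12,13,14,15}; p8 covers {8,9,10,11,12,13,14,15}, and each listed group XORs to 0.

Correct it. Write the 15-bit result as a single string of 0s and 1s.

s1 (pos 1,3,5,7,9,11,13,15): 1⊕1⊕1⊕0⊕0⊕1⊕1⊕0 = 1
s2 (pos 2,3,6,7,10,11,14,15): 1⊕1⊕0⊕0⊕1⊕1⊕0⊕0 = 0
s4 (pos 4,5,6,7,12,13,14,15): 1⊕1⊕0⊕0⊕0⊕1⊕0⊕0 = 1
s8 (pos 8,9,10,11,12,13,14,15): 1⊕0⊕1⊕1⊕0⊕1⊕0⊕0 = 0
Syndrome s8…s1 = 0101 → error at position 5.
Flip position 5: 111110010110100 → 111100010110100

111100010110100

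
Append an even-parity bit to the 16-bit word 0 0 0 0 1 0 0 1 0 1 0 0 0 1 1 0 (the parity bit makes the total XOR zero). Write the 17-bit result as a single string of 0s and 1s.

00001001010001101

XOR of the 16 data bits: 0⊕0⊕0⊕0⊕1⊕0⊕0⊕1⊕0⊕1⊕0⊕0⊕0⊕1⊕1⊕0 = 1
Parity bit = 1 (so all 17 bits XOR to 0).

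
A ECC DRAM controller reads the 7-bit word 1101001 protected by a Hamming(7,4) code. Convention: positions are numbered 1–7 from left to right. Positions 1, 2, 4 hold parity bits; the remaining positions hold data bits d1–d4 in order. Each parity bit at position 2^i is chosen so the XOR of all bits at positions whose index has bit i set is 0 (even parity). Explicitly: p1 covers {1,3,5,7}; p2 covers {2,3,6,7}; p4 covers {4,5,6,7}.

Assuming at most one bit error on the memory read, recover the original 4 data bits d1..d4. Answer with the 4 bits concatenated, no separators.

s1 (pos 1,3,5,7): 1⊕0⊕0⊕1 = 0
s2 (pos 2,3,6,7): 1⊕0⊕0⊕1 = 0
s4 (pos 4,5,6,7): 1⊕0⊕0⊕1 = 0
Syndrome s4…s1 = 000 → no error.
Read data bits from positions 3,5,6,7: 0001

0001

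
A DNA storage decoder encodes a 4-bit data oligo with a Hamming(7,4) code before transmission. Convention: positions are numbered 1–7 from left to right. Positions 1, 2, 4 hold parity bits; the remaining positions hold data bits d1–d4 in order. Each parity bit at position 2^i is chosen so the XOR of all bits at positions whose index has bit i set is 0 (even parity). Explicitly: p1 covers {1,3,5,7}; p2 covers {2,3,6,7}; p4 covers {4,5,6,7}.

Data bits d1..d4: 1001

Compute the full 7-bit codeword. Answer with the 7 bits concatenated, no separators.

0011001

Place data at non-parity positions: p1 p2 1 p4 0 0 1
p1 (pos 1,3,5,7): XOR of data positions = 1⊕0⊕1 = 0
p2 (pos 2,3,6,7): XOR of data positions = 1⊕0⊕1 = 0
p4 (pos 4,5,6,7): XOR of data positions = 0⊕0⊕1 = 1
Codeword: 0011001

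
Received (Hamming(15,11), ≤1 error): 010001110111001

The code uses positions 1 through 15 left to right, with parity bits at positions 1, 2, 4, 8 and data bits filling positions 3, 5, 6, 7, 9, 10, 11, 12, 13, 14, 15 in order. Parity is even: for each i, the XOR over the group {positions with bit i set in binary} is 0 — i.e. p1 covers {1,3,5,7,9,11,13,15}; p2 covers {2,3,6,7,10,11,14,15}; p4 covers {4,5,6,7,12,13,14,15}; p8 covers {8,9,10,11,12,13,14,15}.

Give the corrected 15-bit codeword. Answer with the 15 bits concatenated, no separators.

s1 (pos 1,3,5,7,9,11,13,15): 0⊕0⊕0⊕1⊕0⊕1⊕0⊕1 = 1
s2 (pos 2,3,6,7,10,11,14,15): 1⊕0⊕1⊕1⊕1⊕1⊕0⊕1 = 0
s4 (pos 4,5,6,7,12,13,14,15): 0⊕0⊕1⊕1⊕1⊕0⊕0⊕1 = 0
s8 (pos 8,9,10,11,12,13,14,15): 1⊕0⊕1⊕1⊕1⊕0⊕0⊕1 = 1
Syndrome s8…s1 = 1001 → error at position 9.
Flip position 9: 010001110111001 → 010001111111001

010001111111001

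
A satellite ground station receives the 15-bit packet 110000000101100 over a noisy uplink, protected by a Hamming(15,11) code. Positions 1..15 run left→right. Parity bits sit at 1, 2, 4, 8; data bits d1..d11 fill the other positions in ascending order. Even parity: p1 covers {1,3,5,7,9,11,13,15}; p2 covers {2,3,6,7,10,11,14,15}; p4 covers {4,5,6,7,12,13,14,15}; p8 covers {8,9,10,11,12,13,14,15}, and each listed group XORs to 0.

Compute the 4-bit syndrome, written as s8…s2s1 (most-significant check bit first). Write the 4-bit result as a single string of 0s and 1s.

s1 (pos 1,3,5,7,9,11,13,15): 1⊕0⊕0⊕0⊕0⊕0⊕1⊕0 = 0
s2 (pos 2,3,6,7,10,11,14,15): 1⊕0⊕0⊕0⊕1⊕0⊕0⊕0 = 0
s4 (pos 4,5,6,7,12,13,14,15): 0⊕0⊕0⊕0⊕1⊕1⊕0⊕0 = 0
s8 (pos 8,9,10,11,12,13,14,15): 0⊕0⊕1⊕0⊕1⊕1⊕0⊕0 = 1
Syndrome s8…s1 = 1000 → error at position 8.

1000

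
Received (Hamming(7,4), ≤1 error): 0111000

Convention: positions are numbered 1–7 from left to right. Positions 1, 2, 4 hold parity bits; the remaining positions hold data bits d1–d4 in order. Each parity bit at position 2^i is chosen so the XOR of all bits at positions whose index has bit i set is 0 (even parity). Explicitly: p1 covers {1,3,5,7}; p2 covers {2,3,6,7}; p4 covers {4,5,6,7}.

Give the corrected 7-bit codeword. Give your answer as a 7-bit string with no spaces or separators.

s1 (pos 1,3,5,7): 0⊕1⊕0⊕0 = 1
s2 (pos 2,3,6,7): 1⊕1⊕0⊕0 = 0
s4 (pos 4,5,6,7): 1⊕0⊕0⊕0 = 1
Syndrome s4…s1 = 101 → error at position 5.
Flip position 5: 0111000 → 0111100

0111100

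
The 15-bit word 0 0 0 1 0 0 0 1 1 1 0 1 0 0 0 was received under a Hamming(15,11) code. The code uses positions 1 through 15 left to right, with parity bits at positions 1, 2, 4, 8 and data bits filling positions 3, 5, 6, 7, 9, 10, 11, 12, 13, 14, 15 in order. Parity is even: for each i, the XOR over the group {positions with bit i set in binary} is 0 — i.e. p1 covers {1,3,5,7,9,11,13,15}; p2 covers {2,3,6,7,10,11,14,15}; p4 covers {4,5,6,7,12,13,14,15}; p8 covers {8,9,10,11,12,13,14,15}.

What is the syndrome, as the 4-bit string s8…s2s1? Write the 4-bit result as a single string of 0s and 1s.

0011

s1 (pos 1,3,5,7,9,11,13,15): 0⊕0⊕0⊕0⊕1⊕0⊕0⊕0 = 1
s2 (pos 2,3,6,7,10,11,14,15): 0⊕0⊕0⊕0⊕1⊕0⊕0⊕0 = 1
s4 (pos 4,5,6,7,12,13,14,15): 1⊕0⊕0⊕0⊕1⊕0⊕0⊕0 = 0
s8 (pos 8,9,10,11,12,13,14,15): 1⊕1⊕1⊕0⊕1⊕0⊕0⊕0 = 0
Syndrome s8…s1 = 0011 → error at position 3.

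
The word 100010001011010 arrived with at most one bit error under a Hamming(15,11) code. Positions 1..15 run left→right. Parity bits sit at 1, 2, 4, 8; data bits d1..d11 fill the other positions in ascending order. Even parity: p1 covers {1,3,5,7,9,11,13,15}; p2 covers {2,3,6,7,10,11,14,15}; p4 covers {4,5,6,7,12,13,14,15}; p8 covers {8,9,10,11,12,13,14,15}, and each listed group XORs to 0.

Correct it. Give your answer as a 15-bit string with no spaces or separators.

s1 (pos 1,3,5,7,9,11,13,15): 1⊕0⊕1⊕0⊕1⊕1⊕0⊕0 = 0
s2 (pos 2,3,6,7,10,11,14,15): 0⊕0⊕0⊕0⊕0⊕1⊕1⊕0 = 0
s4 (pos 4,5,6,7,12,13,14,15): 0⊕1⊕0⊕0⊕1⊕0⊕1⊕0 = 1
s8 (pos 8,9,10,11,12,13,14,15): 0⊕1⊕0⊕1⊕1⊕0⊕1⊕0 = 0
Syndrome s8…s1 = 0100 → error at position 4.
Flip position 4: 100010001011010 → 100110001011010

100110001011010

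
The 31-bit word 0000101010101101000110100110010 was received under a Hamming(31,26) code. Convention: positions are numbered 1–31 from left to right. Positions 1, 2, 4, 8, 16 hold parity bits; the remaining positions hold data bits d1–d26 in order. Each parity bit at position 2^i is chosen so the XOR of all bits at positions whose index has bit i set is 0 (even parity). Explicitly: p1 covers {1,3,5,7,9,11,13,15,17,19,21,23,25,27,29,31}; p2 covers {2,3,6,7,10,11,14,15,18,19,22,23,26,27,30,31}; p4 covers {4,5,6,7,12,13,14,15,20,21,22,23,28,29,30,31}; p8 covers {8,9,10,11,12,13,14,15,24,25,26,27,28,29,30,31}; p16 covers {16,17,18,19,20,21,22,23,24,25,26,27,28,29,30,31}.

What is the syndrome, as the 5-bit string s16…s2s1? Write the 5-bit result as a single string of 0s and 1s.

11010

s1 (pos 1,3,5,7,9,11,13,15,17,19,21,23,25,27,29,31): 0⊕0⊕1⊕1⊕1⊕1⊕1⊕0⊕0⊕0⊕1⊕1⊕0⊕1⊕0⊕0 = 0
s2 (pos 2,3,6,7,10,11,14,15,18,19,22,23,26,27,30,31): 0⊕0⊕0⊕1⊕0⊕1⊕1⊕0⊕0⊕0⊕0⊕1⊕1⊕1⊕1⊕0 = 1
s4 (pos 4,5,6,7,12,13,14,15,20,21,22,23,28,29,30,31): 0⊕1⊕0⊕1⊕0⊕1⊕1⊕0⊕1⊕1⊕0⊕1⊕0⊕0⊕1⊕0 = 0
s8 (pos 8,9,10,11,12,13,14,15,24,25,26,27,28,29,30,31): 0⊕1⊕0⊕1⊕0⊕1⊕1⊕0⊕0⊕0⊕1⊕1⊕0⊕0⊕1⊕0 = 1
s16 (pos 16,17,18,19,20,21,22,23,24,25,26,27,28,29,30,31): 1⊕0⊕0⊕0⊕1⊕1⊕0⊕1⊕0⊕0⊕1⊕1⊕0⊕0⊕1⊕0 = 1
Syndrome s16…s1 = 11010 → error at position 26.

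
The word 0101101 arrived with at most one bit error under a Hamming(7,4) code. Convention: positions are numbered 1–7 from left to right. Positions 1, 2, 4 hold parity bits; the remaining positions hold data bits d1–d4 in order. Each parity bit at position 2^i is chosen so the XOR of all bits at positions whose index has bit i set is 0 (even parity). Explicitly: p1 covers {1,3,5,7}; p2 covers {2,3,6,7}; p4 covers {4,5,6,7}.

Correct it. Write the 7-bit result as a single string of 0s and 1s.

s1 (pos 1,3,5,7): 0⊕0⊕1⊕1 = 0
s2 (pos 2,3,6,7): 1⊕0⊕0⊕1 = 0
s4 (pos 4,5,6,7): 1⊕1⊕0⊕1 = 1
Syndrome s4…s1 = 100 → error at position 4.
Flip position 4: 0101101 → 0100101

0100101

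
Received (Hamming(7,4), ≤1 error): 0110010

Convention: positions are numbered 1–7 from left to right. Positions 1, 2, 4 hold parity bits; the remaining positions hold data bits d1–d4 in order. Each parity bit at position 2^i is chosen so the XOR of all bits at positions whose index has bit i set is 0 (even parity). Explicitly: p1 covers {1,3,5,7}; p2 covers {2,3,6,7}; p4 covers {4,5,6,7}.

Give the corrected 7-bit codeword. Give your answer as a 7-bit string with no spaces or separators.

0110011

s1 (pos 1,3,5,7): 0⊕1⊕0⊕0 = 1
s2 (pos 2,3,6,7): 1⊕1⊕1⊕0 = 1
s4 (pos 4,5,6,7): 0⊕0⊕1⊕0 = 1
Syndrome s4…s1 = 111 → error at position 7.
Flip position 7: 0110010 → 0110011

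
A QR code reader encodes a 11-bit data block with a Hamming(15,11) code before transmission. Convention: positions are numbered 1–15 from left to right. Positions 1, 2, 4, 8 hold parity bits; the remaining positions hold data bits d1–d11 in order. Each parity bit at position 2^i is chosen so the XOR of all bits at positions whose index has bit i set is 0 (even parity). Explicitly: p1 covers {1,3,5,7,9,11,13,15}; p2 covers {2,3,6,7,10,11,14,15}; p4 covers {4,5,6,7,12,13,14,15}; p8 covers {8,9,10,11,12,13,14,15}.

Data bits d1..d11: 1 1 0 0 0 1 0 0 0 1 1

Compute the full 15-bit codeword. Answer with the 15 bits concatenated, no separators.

101110010100011

Place data at non-parity positions: p1 p2 1 p4 1 0 0 p8 0 1 0 0 0 1 1
p1 (pos 1,3,5,7,9,11,13,15): XOR of data positions = 1⊕1⊕0⊕0⊕0⊕0⊕1 = 1
p2 (pos 2,3,6,7,10,11,14,15): XOR of data positions = 1⊕0⊕0⊕1⊕0⊕1⊕1 = 0
p4 (pos 4,5,6,7,12,13,14,15): XOR of data positions = 1⊕0⊕0⊕0⊕0⊕1⊕1 = 1
p8 (pos 8,9,10,11,12,13,14,15): XOR of data positions = 0⊕1⊕0⊕0⊕0⊕1⊕1 = 1
Codeword: 101110010100011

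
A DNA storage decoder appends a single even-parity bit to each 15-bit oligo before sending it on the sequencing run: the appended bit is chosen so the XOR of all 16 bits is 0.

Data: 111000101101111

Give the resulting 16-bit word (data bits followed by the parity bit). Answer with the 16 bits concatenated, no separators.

XOR of the 15 data bits: 1⊕1⊕1⊕0⊕0⊕0⊕1⊕0⊕1⊕1⊕0⊕1⊕1⊕1⊕1 = 0
Parity bit = 0 (so all 16 bits XOR to 0).

1110001011011110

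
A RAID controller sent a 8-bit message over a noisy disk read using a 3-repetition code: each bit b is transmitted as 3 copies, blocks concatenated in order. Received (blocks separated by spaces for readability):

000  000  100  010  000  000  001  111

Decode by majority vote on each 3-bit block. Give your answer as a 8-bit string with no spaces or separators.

00000001

Block 1 (000): 0 ones → 0
Block 2 (000): 0 ones → 0
Block 3 (100): 1 one → 0
Block 4 (010): 1 one → 0
Block 5 (000): 0 ones → 0
Block 6 (000): 0 ones → 0
Block 7 (001): 1 one → 0
Block 8 (111): 3 ones → 1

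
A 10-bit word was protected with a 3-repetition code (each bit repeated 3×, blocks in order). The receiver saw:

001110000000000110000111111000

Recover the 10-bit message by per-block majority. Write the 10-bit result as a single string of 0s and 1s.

Block 1 (001): 1 one → 0
Block 2 (110): 2 ones → 1
Block 3 (000): 0 ones → 0
Block 4 (000): 0 ones → 0
Block 5 (000): 0 ones → 0
Block 6 (110): 2 ones → 1
Block 7 (000): 0 ones → 0
Block 8 (111): 3 ones → 1
Block 9 (111): 3 ones → 1
Block 10 (000): 0 ones → 0

0100010110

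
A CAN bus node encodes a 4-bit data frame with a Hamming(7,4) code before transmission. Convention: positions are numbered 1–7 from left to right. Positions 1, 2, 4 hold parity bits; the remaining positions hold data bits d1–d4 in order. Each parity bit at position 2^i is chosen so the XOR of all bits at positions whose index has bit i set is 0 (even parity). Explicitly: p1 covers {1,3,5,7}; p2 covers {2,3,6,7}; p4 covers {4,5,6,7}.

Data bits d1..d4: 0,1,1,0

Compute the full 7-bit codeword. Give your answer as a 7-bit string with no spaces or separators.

1100110

Place data at non-parity positions: p1 p2 0 p4 1 1 0
p1 (pos 1,3,5,7): XOR of data positions = 0⊕1⊕0 = 1
p2 (pos 2,3,6,7): XOR of data positions = 0⊕1⊕0 = 1
p4 (pos 4,5,6,7): XOR of data positions = 1⊕1⊕0 = 0
Codeword: 1100110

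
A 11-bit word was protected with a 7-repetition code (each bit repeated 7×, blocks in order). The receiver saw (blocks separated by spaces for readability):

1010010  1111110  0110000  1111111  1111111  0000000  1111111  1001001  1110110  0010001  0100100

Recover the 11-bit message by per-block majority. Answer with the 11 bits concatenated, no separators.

01011010100

Block 1 (1010010): 3 ones → 0
Block 2 (1111110): 6 ones → 1
Block 3 (0110000): 2 ones → 0
Block 4 (1111111): 7 ones → 1
Block 5 (1111111): 7 ones → 1
Block 6 (0000000): 0 ones → 0
Block 7 (1111111): 7 ones → 1
Block 8 (1001001): 3 ones → 0
Block 9 (1110110): 5 ones → 1
Block 10 (0010001): 2 ones → 0
Block 11 (0100100): 2 ones → 0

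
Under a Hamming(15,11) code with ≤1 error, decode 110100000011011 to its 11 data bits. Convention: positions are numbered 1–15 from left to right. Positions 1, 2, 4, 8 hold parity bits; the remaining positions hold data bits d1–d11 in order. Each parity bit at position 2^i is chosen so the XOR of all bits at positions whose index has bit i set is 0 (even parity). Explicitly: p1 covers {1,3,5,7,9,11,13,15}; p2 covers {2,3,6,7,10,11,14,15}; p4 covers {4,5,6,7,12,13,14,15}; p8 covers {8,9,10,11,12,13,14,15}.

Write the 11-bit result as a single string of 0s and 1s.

s1 (pos 1,3,5,7,9,11,13,15): 1⊕0⊕0⊕0⊕0⊕1⊕0⊕1 = 1
s2 (pos 2,3,6,7,10,11,14,15): 1⊕0⊕0⊕0⊕0⊕1⊕1⊕1 = 0
s4 (pos 4,5,6,7,12,13,14,15): 1⊕0⊕0⊕0⊕1⊕0⊕1⊕1 = 0
s8 (pos 8,9,10,11,12,13,14,15): 0⊕0⊕0⊕1⊕1⊕0⊕1⊕1 = 0
Syndrome s8…s1 = 0001 → error at position 1.
Flip position 1: 110100000011011 → 010100000011011
Read data bits from positions 3,5,6,7,9,10,11,12,13,14,15: 00000011011

00000011011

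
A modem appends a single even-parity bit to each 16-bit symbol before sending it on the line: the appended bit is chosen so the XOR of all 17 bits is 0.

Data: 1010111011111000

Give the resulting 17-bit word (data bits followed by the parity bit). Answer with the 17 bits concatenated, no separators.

10101110111110000

XOR of the 16 data bits: 1⊕0⊕1⊕0⊕1⊕1⊕1⊕0⊕1⊕1⊕1⊕1⊕1⊕0⊕0⊕0 = 0
Parity bit = 0 (so all 17 bits XOR to 0).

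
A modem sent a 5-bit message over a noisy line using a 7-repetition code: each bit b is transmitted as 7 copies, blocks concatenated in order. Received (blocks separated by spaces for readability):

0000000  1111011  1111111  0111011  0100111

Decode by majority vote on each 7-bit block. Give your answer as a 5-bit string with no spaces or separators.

01111

Block 1 (0000000): 0 ones → 0
Block 2 (1111011): 6 ones → 1
Block 3 (1111111): 7 ones → 1
Block 4 (0111011): 5 ones → 1
Block 5 (0100111): 4 ones → 1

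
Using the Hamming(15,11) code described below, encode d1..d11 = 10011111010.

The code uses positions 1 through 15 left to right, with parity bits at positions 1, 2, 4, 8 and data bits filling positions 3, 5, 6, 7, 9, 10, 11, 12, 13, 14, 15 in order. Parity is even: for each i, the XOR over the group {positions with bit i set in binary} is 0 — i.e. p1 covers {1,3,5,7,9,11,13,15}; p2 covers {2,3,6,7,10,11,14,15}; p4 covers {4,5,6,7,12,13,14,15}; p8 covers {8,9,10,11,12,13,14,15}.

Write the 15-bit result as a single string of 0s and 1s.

011100111111010

Place data at non-parity positions: p1 p2 1 p4 0 0 1 p8 1 1 1 1 0 1 0
p1 (pos 1,3,5,7,9,11,13,15): XOR of data positions = 1⊕0⊕1⊕1⊕1⊕0⊕0 = 0
p2 (pos 2,3,6,7,10,11,14,15): XOR of data positions = 1⊕0⊕1⊕1⊕1⊕1⊕0 = 1
p4 (pos 4,5,6,7,12,13,14,15): XOR of data positions = 0⊕0⊕1⊕1⊕0⊕1⊕0 = 1
p8 (pos 8,9,10,11,12,13,14,15): XOR of data positions = 1⊕1⊕1⊕1⊕0⊕1⊕0 = 1
Codeword: 011100111111010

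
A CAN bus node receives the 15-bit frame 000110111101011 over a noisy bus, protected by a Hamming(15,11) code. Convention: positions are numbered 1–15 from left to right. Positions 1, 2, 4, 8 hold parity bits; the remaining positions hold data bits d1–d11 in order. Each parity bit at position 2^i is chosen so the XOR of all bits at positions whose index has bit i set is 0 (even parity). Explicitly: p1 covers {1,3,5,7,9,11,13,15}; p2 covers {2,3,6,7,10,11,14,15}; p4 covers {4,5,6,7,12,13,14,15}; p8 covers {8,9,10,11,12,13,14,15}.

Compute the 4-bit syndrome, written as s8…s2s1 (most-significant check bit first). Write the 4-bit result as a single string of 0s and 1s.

s1 (pos 1,3,5,7,9,11,13,15): 0⊕0⊕1⊕1⊕1⊕0⊕0⊕1 = 0
s2 (pos 2,3,6,7,10,11,14,15): 0⊕0⊕0⊕1⊕1⊕0⊕1⊕1 = 0
s4 (pos 4,5,6,7,12,13,14,15): 1⊕1⊕0⊕1⊕1⊕0⊕1⊕1 = 0
s8 (pos 8,9,10,11,12,13,14,15): 1⊕1⊕1⊕0⊕1⊕0⊕1⊕1 = 0
Syndrome s8…s1 = 0000 → no error.

0000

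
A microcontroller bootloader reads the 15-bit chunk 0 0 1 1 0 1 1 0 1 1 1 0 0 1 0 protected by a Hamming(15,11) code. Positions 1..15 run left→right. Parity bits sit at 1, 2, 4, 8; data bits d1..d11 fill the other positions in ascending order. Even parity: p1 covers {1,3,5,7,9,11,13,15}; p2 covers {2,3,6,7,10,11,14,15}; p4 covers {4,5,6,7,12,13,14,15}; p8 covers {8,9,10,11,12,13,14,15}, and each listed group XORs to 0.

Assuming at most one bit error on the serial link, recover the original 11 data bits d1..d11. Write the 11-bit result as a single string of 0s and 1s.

10111110010

s1 (pos 1,3,5,7,9,11,13,15): 0⊕1⊕0⊕1⊕1⊕1⊕0⊕0 = 0
s2 (pos 2,3,6,7,10,11,14,15): 0⊕1⊕1⊕1⊕1⊕1⊕1⊕0 = 0
s4 (pos 4,5,6,7,12,13,14,15): 1⊕0⊕1⊕1⊕0⊕0⊕1⊕0 = 0
s8 (pos 8,9,10,11,12,13,14,15): 0⊕1⊕1⊕1⊕0⊕0⊕1⊕0 = 0
Syndrome s8…s1 = 0000 → no error.
Read data bits from positions 3,5,6,7,9,10,11,12,13,14,15: 10111110010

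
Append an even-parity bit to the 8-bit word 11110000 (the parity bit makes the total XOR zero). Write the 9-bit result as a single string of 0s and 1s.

111100000

XOR of the 8 data bits: 1⊕1⊕1⊕1⊕0⊕0⊕0⊕0 = 0
Parity bit = 0 (so all 9 bits XOR to 0).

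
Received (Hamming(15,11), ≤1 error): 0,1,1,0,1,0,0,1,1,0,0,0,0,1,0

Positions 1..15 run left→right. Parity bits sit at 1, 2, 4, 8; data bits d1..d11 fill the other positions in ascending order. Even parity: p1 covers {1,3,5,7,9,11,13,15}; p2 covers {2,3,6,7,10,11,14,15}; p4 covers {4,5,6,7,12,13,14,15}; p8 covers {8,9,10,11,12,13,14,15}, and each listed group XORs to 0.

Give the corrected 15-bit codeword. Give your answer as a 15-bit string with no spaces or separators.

s1 (pos 1,3,5,7,9,11,13,15): 0⊕1⊕1⊕0⊕1⊕0⊕0⊕0 = 1
s2 (pos 2,3,6,7,10,11,14,15): 1⊕1⊕0⊕0⊕0⊕0⊕1⊕0 = 1
s4 (pos 4,5,6,7,12,13,14,15): 0⊕1⊕0⊕0⊕0⊕0⊕1⊕0 = 0
s8 (pos 8,9,10,11,12,13,14,15): 1⊕1⊕0⊕0⊕0⊕0⊕1⊕0 = 1
Syndrome s8…s1 = 1011 → error at position 11.
Flip position 11: 011010011000010 → 011010011010010

011010011010010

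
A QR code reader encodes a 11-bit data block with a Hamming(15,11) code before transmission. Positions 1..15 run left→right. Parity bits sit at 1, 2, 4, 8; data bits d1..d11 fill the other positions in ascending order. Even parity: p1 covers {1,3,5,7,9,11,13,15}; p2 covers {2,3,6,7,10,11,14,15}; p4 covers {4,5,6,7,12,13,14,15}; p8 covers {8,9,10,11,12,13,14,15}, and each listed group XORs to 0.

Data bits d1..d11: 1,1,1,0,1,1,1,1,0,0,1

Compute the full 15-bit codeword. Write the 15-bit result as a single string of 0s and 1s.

111011011111001

Place data at non-parity positions: p1 p2 1 p4 1 1 0 p8 1 1 1 1 0 0 1
p1 (pos 1,3,5,7,9,11,13,15): XOR of data positions = 1⊕1⊕0⊕1⊕1⊕0⊕1 = 1
p2 (pos 2,3,6,7,10,11,14,15): XOR of data positions = 1⊕1⊕0⊕1⊕1⊕0⊕1 = 1
p4 (pos 4,5,6,7,12,13,14,15): XOR of data positions = 1⊕1⊕0⊕1⊕0⊕0⊕1 = 0
p8 (pos 8,9,10,11,12,13,14,15): XOR of data positions = 1⊕1⊕1⊕1⊕0⊕0⊕1 = 1
Codeword: 111011011111001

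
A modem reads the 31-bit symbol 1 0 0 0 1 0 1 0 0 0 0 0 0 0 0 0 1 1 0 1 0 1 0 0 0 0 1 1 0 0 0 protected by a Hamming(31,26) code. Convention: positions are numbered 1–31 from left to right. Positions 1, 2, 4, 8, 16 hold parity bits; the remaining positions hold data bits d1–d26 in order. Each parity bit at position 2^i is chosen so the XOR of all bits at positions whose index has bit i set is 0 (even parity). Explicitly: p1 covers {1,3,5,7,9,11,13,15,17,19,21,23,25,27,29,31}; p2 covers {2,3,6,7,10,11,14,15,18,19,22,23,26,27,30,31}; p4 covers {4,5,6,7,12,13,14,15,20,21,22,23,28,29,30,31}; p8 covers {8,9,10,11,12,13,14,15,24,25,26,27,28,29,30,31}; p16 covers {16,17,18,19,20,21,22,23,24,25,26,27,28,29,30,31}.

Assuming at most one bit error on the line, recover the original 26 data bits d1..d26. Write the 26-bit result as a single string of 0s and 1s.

s1 (pos 1,3,5,7,9,11,13,15,17,19,21,23,25,27,29,31): 1⊕0⊕1⊕1⊕0⊕0⊕0⊕0⊕1⊕0⊕0⊕0⊕0⊕1⊕0⊕0 = 1
s2 (pos 2,3,6,7,10,11,14,15,18,19,22,23,26,27,30,31): 0⊕0⊕0⊕1⊕0⊕0⊕0⊕0⊕1⊕0⊕1⊕0⊕0⊕1⊕0⊕0 = 0
s4 (pos 4,5,6,7,12,13,14,15,20,21,22,23,28,29,30,31): 0⊕1⊕0⊕1⊕0⊕0⊕0⊕0⊕1⊕0⊕1⊕0⊕1⊕0⊕0⊕0 = 1
s8 (pos 8,9,10,11,12,13,14,15,24,25,26,27,28,29,30,31): 0⊕0⊕0⊕0⊕0⊕0⊕0⊕0⊕0⊕0⊕0⊕1⊕1⊕0⊕0⊕0 = 0
s16 (pos 16,17,18,19,20,21,22,23,24,25,26,27,28,29,30,31): 0⊕1⊕1⊕0⊕1⊕0⊕1⊕0⊕0⊕0⊕0⊕1⊕1⊕0⊕0⊕0 = 0
Syndrome s16…s1 = 00101 → error at position 5.
Flip position 5: 1000101000000000110101000011000 → 1000001000000000110101000011000
Read data bits from positions 3,5,6,7,9,10,11,12,13,14,15,17,18,19,20,21,22,23,24,25,26,27,28,29,30,31: 00010000000110101000011000

00010000000110101000011000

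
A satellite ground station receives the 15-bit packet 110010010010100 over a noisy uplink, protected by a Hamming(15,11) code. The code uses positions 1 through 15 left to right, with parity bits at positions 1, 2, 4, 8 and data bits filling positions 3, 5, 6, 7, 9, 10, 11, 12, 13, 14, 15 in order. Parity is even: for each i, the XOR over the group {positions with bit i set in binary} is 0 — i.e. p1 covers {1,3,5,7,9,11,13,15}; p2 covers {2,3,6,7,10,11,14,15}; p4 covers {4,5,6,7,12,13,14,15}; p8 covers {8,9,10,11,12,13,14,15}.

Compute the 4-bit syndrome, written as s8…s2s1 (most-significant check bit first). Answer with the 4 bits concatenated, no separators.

1000

s1 (pos 1,3,5,7,9,11,13,15): 1⊕0⊕1⊕0⊕0⊕1⊕1⊕0 = 0
s2 (pos 2,3,6,7,10,11,14,15): 1⊕0⊕0⊕0⊕0⊕1⊕0⊕0 = 0
s4 (pos 4,5,6,7,12,13,14,15): 0⊕1⊕0⊕0⊕0⊕1⊕0⊕0 = 0
s8 (pos 8,9,10,11,12,13,14,15): 1⊕0⊕0⊕1⊕0⊕1⊕0⊕0 = 1
Syndrome s8…s1 = 1000 → error at position 8.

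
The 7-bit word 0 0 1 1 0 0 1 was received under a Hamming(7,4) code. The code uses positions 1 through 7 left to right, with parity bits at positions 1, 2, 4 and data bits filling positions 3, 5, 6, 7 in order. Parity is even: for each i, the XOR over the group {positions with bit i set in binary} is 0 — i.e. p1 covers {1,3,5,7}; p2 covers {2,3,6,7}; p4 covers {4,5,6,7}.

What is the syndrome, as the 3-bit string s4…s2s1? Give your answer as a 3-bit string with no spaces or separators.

000

s1 (pos 1,3,5,7): 0⊕1⊕0⊕1 = 0
s2 (pos 2,3,6,7): 0⊕1⊕0⊕1 = 0
s4 (pos 4,5,6,7): 1⊕0⊕0⊕1 = 0
Syndrome s4…s1 = 000 → no error.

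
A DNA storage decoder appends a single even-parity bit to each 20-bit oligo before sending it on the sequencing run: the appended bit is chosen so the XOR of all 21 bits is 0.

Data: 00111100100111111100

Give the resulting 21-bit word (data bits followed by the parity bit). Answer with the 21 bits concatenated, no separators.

XOR of the 20 data bits: 0⊕0⊕1⊕1⊕1⊕1⊕0⊕0⊕1⊕0⊕0⊕1⊕1⊕1⊕1⊕1⊕1⊕1⊕0⊕0 = 0
Parity bit = 0 (so all 21 bits XOR to 0).

001111001001111111000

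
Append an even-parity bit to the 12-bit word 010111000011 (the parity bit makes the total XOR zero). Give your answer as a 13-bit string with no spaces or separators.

XOR of the 12 data bits: 0⊕1⊕0⊕1⊕1⊕1⊕0⊕0⊕0⊕0⊕1⊕1 = 0
Parity bit = 0 (so all 13 bits XOR to 0).

0101110000110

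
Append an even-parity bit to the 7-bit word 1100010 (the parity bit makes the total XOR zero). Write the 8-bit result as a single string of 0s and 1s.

11000101

XOR of the 7 data bits: 1⊕1⊕0⊕0⊕0⊕1⊕0 = 1
Parity bit = 1 (so all 8 bits XOR to 0).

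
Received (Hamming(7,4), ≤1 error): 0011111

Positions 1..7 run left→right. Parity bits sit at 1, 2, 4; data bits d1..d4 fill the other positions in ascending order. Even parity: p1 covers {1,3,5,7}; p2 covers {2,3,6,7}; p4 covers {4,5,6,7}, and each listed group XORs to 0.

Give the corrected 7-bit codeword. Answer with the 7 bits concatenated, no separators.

0001111

s1 (pos 1,3,5,7): 0⊕1⊕1⊕1 = 1
s2 (pos 2,3,6,7): 0⊕1⊕1⊕1 = 1
s4 (pos 4,5,6,7): 1⊕1⊕1⊕1 = 0
Syndrome s4…s1 = 011 → error at position 3.
Flip position 3: 0011111 → 0001111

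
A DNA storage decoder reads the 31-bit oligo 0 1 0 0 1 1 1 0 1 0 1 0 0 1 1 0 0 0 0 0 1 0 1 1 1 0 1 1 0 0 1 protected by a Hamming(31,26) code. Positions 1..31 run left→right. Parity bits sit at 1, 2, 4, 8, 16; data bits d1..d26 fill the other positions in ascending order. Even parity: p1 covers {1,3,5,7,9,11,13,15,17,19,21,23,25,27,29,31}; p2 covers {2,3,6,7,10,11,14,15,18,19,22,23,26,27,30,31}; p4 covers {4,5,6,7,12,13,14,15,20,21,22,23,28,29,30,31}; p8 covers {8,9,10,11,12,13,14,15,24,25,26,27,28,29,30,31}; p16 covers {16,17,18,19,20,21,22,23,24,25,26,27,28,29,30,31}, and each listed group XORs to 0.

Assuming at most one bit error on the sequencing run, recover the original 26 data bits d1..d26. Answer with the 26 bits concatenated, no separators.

01111010011000010111011011

s1 (pos 1,3,5,7,9,11,13,15,17,19,21,23,25,27,29,31): 0⊕0⊕1⊕1⊕1⊕1⊕0⊕1⊕0⊕0⊕1⊕1⊕1⊕1⊕0⊕1 = 0
s2 (pos 2,3,6,7,10,11,14,15,18,19,22,23,26,27,30,31): 1⊕0⊕1⊕1⊕0⊕1⊕1⊕1⊕0⊕0⊕0⊕1⊕0⊕1⊕0⊕1 = 1
s4 (pos 4,5,6,7,12,13,14,15,20,21,22,23,28,29,30,31): 0⊕1⊕1⊕1⊕0⊕0⊕1⊕1⊕0⊕1⊕0⊕1⊕1⊕0⊕0⊕1 = 1
s8 (pos 8,9,10,11,12,13,14,15,24,25,26,27,28,29,30,31): 0⊕1⊕0⊕1⊕0⊕0⊕1⊕1⊕1⊕1⊕0⊕1⊕1⊕0⊕0⊕1 = 1
s16 (pos 16,17,18,19,20,21,22,23,24,25,26,27,28,29,30,31): 0⊕0⊕0⊕0⊕0⊕1⊕0⊕1⊕1⊕1⊕0⊕1⊕1⊕0⊕0⊕1 = 1
Syndrome s16…s1 = 11110 → error at position 30.
Flip position 30: 0100111010100110000010111011001 → 0100111010100110000010111011011
Read data bits from positions 3,5,6,7,9,10,11,12,13,14,15,17,18,19,20,21,22,23,24,25,26,27,28,29,30,31: 01111010011000010111011011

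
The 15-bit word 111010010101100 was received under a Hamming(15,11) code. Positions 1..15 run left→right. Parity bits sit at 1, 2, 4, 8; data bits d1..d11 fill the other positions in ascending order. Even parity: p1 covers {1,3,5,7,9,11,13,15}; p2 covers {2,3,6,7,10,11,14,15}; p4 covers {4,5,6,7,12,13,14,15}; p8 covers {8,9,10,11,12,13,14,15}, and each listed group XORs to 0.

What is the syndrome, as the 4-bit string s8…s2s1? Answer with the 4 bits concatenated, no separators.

s1 (pos 1,3,5,7,9,11,13,15): 1⊕1⊕1⊕0⊕0⊕0⊕1⊕0 = 0
s2 (pos 2,3,6,7,10,11,14,15): 1⊕1⊕0⊕0⊕1⊕0⊕0⊕0 = 1
s4 (pos 4,5,6,7,12,13,14,15): 0⊕1⊕0⊕0⊕1⊕1⊕0⊕0 = 1
s8 (pos 8,9,10,11,12,13,14,15): 1⊕0⊕1⊕0⊕1⊕1⊕0⊕0 = 0
Syndrome s8…s1 = 0110 → error at position 6.

0110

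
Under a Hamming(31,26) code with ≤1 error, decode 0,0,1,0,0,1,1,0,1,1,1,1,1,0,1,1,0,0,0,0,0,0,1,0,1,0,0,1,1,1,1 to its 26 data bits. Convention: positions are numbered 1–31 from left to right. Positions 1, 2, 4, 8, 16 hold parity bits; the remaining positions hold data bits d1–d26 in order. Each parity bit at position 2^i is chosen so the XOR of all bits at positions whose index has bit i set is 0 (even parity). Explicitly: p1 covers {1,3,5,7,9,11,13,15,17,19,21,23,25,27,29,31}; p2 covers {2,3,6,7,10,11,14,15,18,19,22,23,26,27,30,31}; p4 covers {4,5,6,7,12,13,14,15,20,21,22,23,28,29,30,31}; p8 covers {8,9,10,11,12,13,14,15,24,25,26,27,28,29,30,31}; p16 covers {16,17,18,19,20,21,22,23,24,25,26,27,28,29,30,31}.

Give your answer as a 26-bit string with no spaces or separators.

10111111101000000101101111

s1 (pos 1,3,5,7,9,11,13,15,17,19,21,23,25,27,29,31): 0⊕1⊕0⊕1⊕1⊕1⊕1⊕1⊕0⊕0⊕0⊕1⊕1⊕0⊕1⊕1 = 0
s2 (pos 2,3,6,7,10,11,14,15,18,19,22,23,26,27,30,31): 0⊕1⊕1⊕1⊕1⊕1⊕0⊕1⊕0⊕0⊕0⊕1⊕0⊕0⊕1⊕1 = 1
s4 (pos 4,5,6,7,12,13,14,15,20,21,22,23,28,29,30,31): 0⊕0⊕1⊕1⊕1⊕1⊕0⊕1⊕0⊕0⊕0⊕1⊕1⊕1⊕1⊕1 = 0
s8 (pos 8,9,10,11,12,13,14,15,24,25,26,27,28,29,30,31): 0⊕1⊕1⊕1⊕1⊕1⊕0⊕1⊕0⊕1⊕0⊕0⊕1⊕1⊕1⊕1 = 1
s16 (pos 16,17,18,19,20,21,22,23,24,25,26,27,28,29,30,31): 1⊕0⊕0⊕0⊕0⊕0⊕0⊕1⊕0⊕1⊕0⊕0⊕1⊕1⊕1⊕1 = 1
Syndrome s16…s1 = 11010 → error at position 26.
Flip position 26: 0010011011111011000000101001111 → 0010011011111011000000101101111
Read data bits from positions 3,5,6,7,9,10,11,12,13,14,15,17,18,19,20,21,22,23,24,25,26,27,28,29,30,31: 10111111101000000101101111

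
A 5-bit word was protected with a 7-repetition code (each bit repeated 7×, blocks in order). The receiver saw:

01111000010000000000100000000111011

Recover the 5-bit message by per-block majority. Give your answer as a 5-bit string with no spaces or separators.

10001

Block 1 (0111100): 4 ones → 1
Block 2 (0010000): 1 one → 0
Block 3 (0000001): 1 one → 0
Block 4 (0000000): 0 ones → 0
Block 5 (0111011): 5 ones → 1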